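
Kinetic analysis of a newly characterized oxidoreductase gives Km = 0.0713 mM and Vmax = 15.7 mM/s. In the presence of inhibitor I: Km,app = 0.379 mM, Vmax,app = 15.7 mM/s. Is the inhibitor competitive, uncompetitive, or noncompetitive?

competitive

Km increases (0.0713 → 0.379 mM) while Vmax is unchanged — the hallmark of competitive inhibition.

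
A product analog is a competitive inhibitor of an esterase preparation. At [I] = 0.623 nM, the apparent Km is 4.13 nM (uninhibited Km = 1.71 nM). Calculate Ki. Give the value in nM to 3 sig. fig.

0.440 nM

Competitive: Km,app = α·Km with α = 1 + [I]/Ki.
α = Km,app/Km = 4.13/1.71 = 2.415.
Ki = [I]/(α − 1) = 0.623/1.415 = 0.440 nM.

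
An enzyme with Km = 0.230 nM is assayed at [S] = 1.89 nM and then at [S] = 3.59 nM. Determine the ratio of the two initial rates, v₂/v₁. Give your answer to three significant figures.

1.05

The fractional saturations are [S]/(Km+[S]) = 1.89/2.120 = 0.8915 and 3.59/3.820 = 0.9398.
v₂/v₁ is just their ratio: 0.9398/0.8915 = 1.05.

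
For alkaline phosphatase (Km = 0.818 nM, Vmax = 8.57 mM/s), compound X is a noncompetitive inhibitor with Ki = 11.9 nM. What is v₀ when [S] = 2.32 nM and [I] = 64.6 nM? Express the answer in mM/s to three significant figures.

With α = 1 + [I]/Ki = 1 + 64.6/11.9 = 6.429, the noncompetitive rate law is v = (Vmax/α)·[S] / (Km + [S]).
v = (8.57/6.429)×2.32 / (0.818 + 2.32) = 3.093/3.138 = 0.986 mM/s.

0.986 mM/s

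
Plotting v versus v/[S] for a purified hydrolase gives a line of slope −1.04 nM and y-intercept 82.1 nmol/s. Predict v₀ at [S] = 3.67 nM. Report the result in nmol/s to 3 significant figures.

64.0 nmol/s

In the Eadie–Hofstee form v = Vmax − Km·(v/[S]), the slope is −Km and the intercept is Vmax, so Km = 1.04 nM and Vmax = 82.1 nmol/s.
v = 82.1 × 3.67/(1.04 + 3.67) = 64.0 nmol/s.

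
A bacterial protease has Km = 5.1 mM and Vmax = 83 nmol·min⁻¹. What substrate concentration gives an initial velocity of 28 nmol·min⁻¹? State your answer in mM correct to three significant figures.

Rearranging v = Vmax[S]/(Km+[S]) gives [S] = Km·v/(Vmax − v).
[S] = 5.1 × 28 / (83 − 28) = 142.8/55.00 = 2.60 mM.

2.60 mM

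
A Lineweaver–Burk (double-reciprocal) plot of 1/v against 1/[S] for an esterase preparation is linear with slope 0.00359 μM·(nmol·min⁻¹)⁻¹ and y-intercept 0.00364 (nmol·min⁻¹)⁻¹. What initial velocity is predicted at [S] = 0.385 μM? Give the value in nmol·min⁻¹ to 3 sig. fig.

The y-intercept is 1/Vmax, so Vmax = 1/0.00364 = 275 nmol·min⁻¹.
The slope is Km/Vmax, so Km = 0.00359 × 275 = 0.986 μM.
Then v = 275 × 0.385/(0.986 + 0.385) = 77.1 nmol·min⁻¹.

77.1 nmol·min⁻¹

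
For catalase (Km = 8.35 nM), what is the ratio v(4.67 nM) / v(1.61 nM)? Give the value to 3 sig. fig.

The fractional saturations are [S]/(Km+[S]) = 1.61/9.960 = 0.1616 and 4.67/13.02 = 0.3587.
v₂/v₁ is just their ratio: 0.3587/0.1616 = 2.22.

2.22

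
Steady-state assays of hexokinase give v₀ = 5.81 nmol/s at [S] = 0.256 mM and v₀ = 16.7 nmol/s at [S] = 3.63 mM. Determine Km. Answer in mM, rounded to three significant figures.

0.602 mM

In reciprocal form, 1/v = (Km/Vmax)·(1/[S]) + 1/Vmax. The two points give (1/[S], 1/v) = (3.906, 0.1721) and (0.2755, 0.05988).
Slope = (0.1721 − 0.05988)/(3.906 − 0.2755) = 0.03091; intercept = 0.1721 − 0.03091×3.906 = 0.05136.
Vmax = 1/intercept = 19.5 nmol/s; Km = slope × Vmax = 0.03091 × 19.5 = 0.602 mM.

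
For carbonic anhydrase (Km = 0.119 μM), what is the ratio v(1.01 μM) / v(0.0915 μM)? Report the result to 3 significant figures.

Since Vmax cancels, v₂/v₁ = [S]₂(Km+[S]₁) / [S]₁(Km+[S]₂).
= 1.01×(0.119+0.0915) / (0.0915×(0.119+1.01)) = 0.2126/0.1033 = 2.06.

2.06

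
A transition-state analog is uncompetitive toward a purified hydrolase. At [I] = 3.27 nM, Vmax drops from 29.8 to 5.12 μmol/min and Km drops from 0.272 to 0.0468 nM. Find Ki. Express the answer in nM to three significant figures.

Uncompetitive: Vmax,app = Vmax/α (and Km,app = Km/α) with α = 1 + [I]/Ki.
α = Vmax/Vmax,app = 29.8/5.12 = 5.820.
Since α = 1 + [I]/Ki, [I]/Ki = 5.820 − 1 = 4.820 and Ki = 3.27/4.820 = 0.678 nM.

0.678 nM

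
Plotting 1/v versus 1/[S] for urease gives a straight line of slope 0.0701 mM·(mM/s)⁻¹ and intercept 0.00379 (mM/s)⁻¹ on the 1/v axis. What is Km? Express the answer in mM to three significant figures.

18.5 mM

y-intercept = 1/Vmax ⇒ Vmax = 264 mM/s; slope = Km/Vmax ⇒ Km = slope × Vmax.
Km = 0.0701 × 264 = 18.5 mM.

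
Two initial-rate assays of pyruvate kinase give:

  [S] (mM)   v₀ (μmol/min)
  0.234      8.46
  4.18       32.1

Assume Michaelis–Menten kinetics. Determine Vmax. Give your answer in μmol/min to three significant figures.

In reciprocal form, 1/v = (Km/Vmax)·(1/[S]) + 1/Vmax. The two points give (1/[S], 1/v) = (4.274, 0.1182) and (0.2392, 0.03115).
Slope = (0.1182 − 0.03115)/(4.274 − 0.2392) = 0.02158; intercept = 0.1182 − 0.02158×4.274 = 0.02599.
Vmax = 1/intercept = 38.5 μmol/min; Km = slope × Vmax = 0.02158 × 38.5 = 0.830 mM.

38.5 μmol/min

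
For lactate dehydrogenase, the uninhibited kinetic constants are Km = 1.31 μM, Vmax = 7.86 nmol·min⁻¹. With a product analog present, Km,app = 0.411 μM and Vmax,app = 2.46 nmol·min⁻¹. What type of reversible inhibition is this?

uncompetitive

Both Km and Vmax decrease by the same factor (~3.19-fold) — characteristic of uncompetitive inhibition.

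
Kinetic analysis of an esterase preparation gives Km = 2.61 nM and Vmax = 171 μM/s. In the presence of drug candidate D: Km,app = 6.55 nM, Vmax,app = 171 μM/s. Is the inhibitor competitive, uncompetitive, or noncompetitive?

Km increases (2.61 → 6.55 nM) while Vmax is unchanged — the hallmark of competitive inhibition.

competitive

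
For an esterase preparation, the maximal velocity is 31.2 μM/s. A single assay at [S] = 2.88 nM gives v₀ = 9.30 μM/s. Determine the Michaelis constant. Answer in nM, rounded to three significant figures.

6.78 nM

From v = Vmax[S]/(Km+[S]), Km = [S](Vmax − v)/v.
Km = 2.88 × (31.2 − 9.30) / 9.30 = 63.07/9.30 = 6.78 nM.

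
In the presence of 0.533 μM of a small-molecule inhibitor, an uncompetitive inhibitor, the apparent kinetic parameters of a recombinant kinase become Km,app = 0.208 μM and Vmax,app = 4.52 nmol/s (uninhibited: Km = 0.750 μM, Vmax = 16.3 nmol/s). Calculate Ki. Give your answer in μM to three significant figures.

Uncompetitive: Vmax,app = Vmax/α (and Km,app = Km/α) with α = 1 + [I]/Ki.
α = Vmax/Vmax,app = 16.3/4.52 = 3.606.
Since α = 1 + [I]/Ki, [I]/Ki = 3.606 − 1 = 2.606 and Ki = 0.533/2.606 = 0.205 μM.

0.205 μM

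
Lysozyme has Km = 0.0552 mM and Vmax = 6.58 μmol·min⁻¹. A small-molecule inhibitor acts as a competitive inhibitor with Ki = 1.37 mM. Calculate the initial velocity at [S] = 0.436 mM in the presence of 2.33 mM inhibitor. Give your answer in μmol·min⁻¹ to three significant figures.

With α = 1 + [I]/Ki = 1 + 2.33/1.37 = 2.701, the competitive rate law is v = Vmax[S] / (αKm + [S]).
v = 6.58×0.436 / (2.701×0.0552 + 0.436) = 2.869/0.5851 = 4.90 μmol·min⁻¹.

4.90 μmol·min⁻¹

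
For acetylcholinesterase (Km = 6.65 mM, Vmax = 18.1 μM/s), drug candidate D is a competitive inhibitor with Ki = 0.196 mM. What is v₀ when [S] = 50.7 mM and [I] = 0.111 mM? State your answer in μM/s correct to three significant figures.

15.0 μM/s

With α = 1 + [I]/Ki = 1 + 0.111/0.196 = 1.566, the competitive rate law is v = Vmax[S] / (αKm + [S]).
v = 18.1×50.7 / (1.566×6.65 + 50.7) = 917.7/61.12 = 15.0 μM/s.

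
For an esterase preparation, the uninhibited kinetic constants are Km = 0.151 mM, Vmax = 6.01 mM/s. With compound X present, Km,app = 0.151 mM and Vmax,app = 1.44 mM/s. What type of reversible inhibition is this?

Vmax decreases (6.01 → 1.44 mM/s) while Km is unchanged — pure noncompetitive inhibition.

noncompetitive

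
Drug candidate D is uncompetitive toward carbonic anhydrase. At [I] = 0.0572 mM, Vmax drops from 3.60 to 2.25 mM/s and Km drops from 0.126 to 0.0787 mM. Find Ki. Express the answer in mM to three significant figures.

Uncompetitive: Vmax,app = Vmax/α (and Km,app = Km/α) with α = 1 + [I]/Ki.
α = Vmax/Vmax,app = 3.60/2.25 = 1.600.
Ki = [I]/(α − 1) = 0.0572/0.6000 = 0.0953 mM.

0.0953 mM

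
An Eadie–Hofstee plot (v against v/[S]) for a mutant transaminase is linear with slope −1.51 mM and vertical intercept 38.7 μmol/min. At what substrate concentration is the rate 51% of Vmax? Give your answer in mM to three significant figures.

The Eadie–Hofstee slope gives Km = 1.51 mM (slope = −Km).
v/Vmax = [S]/(Km+[S]) = 0.51 ⇒ [S] = Km·0.51/(1−0.51) = 1.51 × 1.041 = 1.57 mM.

1.57 mM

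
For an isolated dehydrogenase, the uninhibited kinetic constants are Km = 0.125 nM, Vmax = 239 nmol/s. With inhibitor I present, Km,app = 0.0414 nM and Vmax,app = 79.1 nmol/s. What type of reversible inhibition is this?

Both Km and Vmax decrease by the same factor (~3.02-fold) — characteristic of uncompetitive inhibition.

uncompetitive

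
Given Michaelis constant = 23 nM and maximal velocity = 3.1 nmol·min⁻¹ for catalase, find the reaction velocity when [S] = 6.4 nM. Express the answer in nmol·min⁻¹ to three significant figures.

[S]/(Km+[S]) = 6.4/29.40 = 0.2177, the fractional saturation.
v = 0.2177 × Vmax = 0.2177 × 3.1 = 0.675 nmol·min⁻¹.

0.675 nmol·min⁻¹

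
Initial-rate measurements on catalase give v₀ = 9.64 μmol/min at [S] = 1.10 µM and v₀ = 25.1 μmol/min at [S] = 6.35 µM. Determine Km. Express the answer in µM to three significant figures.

From v = Vmax[S]/(Km+[S]), each point gives Vmax = v(Km+[S])/[S].
Equating: 9.64(Km+1.10)/1.10 = 25.1(Km+6.35)/6.35.
8.764·Km + 9.64 = 3.953·Km + 25.1, so (8.764 − 3.953)·Km = 25.1 − 9.64.
Km = 15.46/4.811 = 3.21 µM; then Vmax = 9.64(3.21+1.10)/1.10 = 37.8 μmol/min.

3.21 µM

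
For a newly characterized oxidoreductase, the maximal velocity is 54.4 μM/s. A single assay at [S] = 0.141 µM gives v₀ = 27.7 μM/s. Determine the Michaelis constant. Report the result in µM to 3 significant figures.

From v = Vmax[S]/(Km+[S]), Km = [S](Vmax − v)/v.
Km = 0.141 × (54.4 − 27.7) / 27.7 = 3.765/27.7 = 0.136 µM.

0.136 µM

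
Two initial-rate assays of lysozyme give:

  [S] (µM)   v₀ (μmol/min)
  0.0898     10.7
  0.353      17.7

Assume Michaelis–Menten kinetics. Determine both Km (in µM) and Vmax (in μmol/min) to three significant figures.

From v = Vmax[S]/(Km+[S]), each point gives Vmax = v(Km+[S])/[S].
Equating: 10.7(Km+0.0898)/0.0898 = 17.7(Km+0.353)/0.353.
119.2·Km + 10.7 = 50.14·Km + 17.7, so (119.2 − 50.14)·Km = 17.7 − 10.7.
Km = 7.000/69.01 = 0.101 µM; then Vmax = 10.7(0.101+0.0898)/0.0898 = 22.8 μmol/min.

Km = 0.101 µM; Vmax = 22.8 μmol/min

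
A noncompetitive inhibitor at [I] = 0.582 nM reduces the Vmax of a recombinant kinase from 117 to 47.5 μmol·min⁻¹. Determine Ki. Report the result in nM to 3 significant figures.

Noncompetitive: Vmax,app = Vmax/α with α = 1 + [I]/Ki.
α = Vmax/Vmax,app = 117/47.5 = 2.463.
Ki = [I]/(α − 1) = 0.582/1.463 = 0.398 nM.

0.398 nM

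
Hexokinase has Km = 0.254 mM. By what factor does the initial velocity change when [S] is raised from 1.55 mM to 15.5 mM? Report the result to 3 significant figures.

Since Vmax cancels, v₂/v₁ = [S]₂(Km+[S]₁) / [S]₁(Km+[S]₂).
= 15.5×(0.254+1.55) / (1.55×(0.254+15.5)) = 27.96/24.42 = 1.15.

1.15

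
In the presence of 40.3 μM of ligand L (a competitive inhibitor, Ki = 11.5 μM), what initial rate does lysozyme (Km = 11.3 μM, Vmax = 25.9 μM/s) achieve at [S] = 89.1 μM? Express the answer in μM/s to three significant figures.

16.5 μM/s

α = 1 + [I]/Ki = 1 + 40.3/11.5 = 4.504.
For a competitive inhibitor, Vmax is unchanged and the apparent Km becomes α·Km: Km,app = 50.9 μM, Vmax,app = 25.9 μM/s.
v = Vmax,app·[S]/(Km,app + [S]) = 25.9 × 89.1/(50.9 + 89.1) = 16.5 μM/s.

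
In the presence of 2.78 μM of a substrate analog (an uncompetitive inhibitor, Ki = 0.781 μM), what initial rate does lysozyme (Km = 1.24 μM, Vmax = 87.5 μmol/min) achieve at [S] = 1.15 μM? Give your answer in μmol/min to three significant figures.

With α = 1 + [I]/Ki = 1 + 2.78/0.781 = 4.560, the uncompetitive rate law is v = (Vmax/α)·[S] / (Km/α + [S]).
v = (87.5/4.560)×1.15 / (1.24/4.560 + 1.15) = 22.07/1.422 = 15.5 μmol/min.

15.5 μmol/min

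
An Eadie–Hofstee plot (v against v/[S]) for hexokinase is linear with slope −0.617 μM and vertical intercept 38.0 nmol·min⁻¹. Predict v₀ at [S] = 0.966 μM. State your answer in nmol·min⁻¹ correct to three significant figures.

23.2 nmol·min⁻¹

In the Eadie–Hofstee form v = Vmax − Km·(v/[S]), the slope is −Km and the intercept is Vmax, so Km = 0.617 μM and Vmax = 38.0 nmol·min⁻¹.
v = 38.0 × 0.966/(0.617 + 0.966) = 23.2 nmol·min⁻¹.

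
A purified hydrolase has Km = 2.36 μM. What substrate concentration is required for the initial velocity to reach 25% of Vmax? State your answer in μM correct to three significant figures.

0.787 μM

v/Vmax = [S]/(Km+[S]) = 0.25, so [S] = Km·0.25/(1 − 0.25) = 2.36 × 0.3333.
[S] = 0.787 μM.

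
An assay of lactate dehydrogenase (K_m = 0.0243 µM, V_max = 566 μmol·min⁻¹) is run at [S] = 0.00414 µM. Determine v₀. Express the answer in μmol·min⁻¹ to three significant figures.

82.4 μmol·min⁻¹

v = Vmax·[S]/(Km + [S]) = 566 × 0.00414 / (0.0243 + 0.00414)
  = 2.343 / 0.02844 = 82.4 μmol·min⁻¹.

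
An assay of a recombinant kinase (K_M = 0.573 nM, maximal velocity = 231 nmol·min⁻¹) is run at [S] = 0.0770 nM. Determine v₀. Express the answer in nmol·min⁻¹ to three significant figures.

[S]/(Km+[S]) = 0.0770/0.6500 = 0.1185, the fractional saturation.
v = 0.1185 × Vmax = 0.1185 × 231 = 27.4 nmol·min⁻¹.

27.4 nmol·min⁻¹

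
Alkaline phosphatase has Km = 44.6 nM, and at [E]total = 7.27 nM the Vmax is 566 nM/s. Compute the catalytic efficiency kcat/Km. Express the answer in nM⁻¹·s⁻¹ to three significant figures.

1.75 nM⁻¹·s⁻¹

kcat = Vmax/[E]total = 566/7.27 = 77.9 s⁻¹.
kcat/Km = 77.9/44.6 = 1.75 nM⁻¹·s⁻¹.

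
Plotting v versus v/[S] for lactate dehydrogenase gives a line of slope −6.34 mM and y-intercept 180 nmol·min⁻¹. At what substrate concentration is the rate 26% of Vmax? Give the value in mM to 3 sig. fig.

The Eadie–Hofstee slope gives Km = 6.34 mM (slope = −Km).
v/Vmax = [S]/(Km+[S]) = 0.26 ⇒ [S] = Km·0.26/(1−0.26) = 6.34 × 0.3514 = 2.23 mM.

2.23 mM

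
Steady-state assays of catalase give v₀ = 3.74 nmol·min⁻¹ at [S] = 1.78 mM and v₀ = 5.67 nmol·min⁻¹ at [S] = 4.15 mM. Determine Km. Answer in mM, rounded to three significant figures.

From v = Vmax[S]/(Km+[S]), each point gives Vmax = v(Km+[S])/[S].
Equating: 3.74(Km+1.78)/1.78 = 5.67(Km+4.15)/4.15.
2.101·Km + 3.74 = 1.366·Km + 5.67, so (2.101 − 1.366)·Km = 5.67 − 3.74.
Km = 1.930/0.7349 = 2.63 mM; then Vmax = 3.74(2.63+1.78)/1.78 = 9.26 nmol·min⁻¹.

2.63 mM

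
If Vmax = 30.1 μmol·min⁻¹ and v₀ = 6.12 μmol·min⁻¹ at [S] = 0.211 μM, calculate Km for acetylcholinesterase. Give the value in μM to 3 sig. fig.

0.827 μM

From v = Vmax[S]/(Km+[S]), Km = [S](Vmax − v)/v.
Km = 0.211 × (30.1 − 6.12) / 6.12 = 5.060/6.12 = 0.827 μM.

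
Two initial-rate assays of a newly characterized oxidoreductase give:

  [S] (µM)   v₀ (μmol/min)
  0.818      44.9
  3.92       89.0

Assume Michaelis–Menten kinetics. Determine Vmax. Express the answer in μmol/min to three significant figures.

In reciprocal form, 1/v = (Km/Vmax)·(1/[S]) + 1/Vmax. The two points give (1/[S], 1/v) = (1.222, 0.02227) and (0.2551, 0.01124).
Slope = (0.02227 − 0.01124)/(1.222 − 0.2551) = 0.01141; intercept = 0.02227 − 0.01141×1.222 = 0.008326.
Vmax = 1/intercept = 120 μmol/min; Km = slope × Vmax = 0.01141 × 120 = 1.37 µM.

120 μmol/min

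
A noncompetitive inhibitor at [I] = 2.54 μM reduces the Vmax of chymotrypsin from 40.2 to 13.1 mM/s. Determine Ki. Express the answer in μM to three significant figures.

Noncompetitive: Vmax,app = Vmax/α with α = 1 + [I]/Ki.
α = Vmax/Vmax,app = 40.2/13.1 = 3.069.
Since α = 1 + [I]/Ki, [I]/Ki = 3.069 − 1 = 2.069 and Ki = 2.54/2.069 = 1.23 μM.

1.23 μM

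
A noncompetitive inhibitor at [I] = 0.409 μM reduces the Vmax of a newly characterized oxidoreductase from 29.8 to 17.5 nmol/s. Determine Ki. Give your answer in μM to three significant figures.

Noncompetitive: Vmax,app = Vmax/α with α = 1 + [I]/Ki.
α = Vmax/Vmax,app = 29.8/17.5 = 1.703.
Since α = 1 + [I]/Ki, [I]/Ki = 1.703 − 1 = 0.7029 and Ki = 0.409/0.7029 = 0.582 μM.

0.582 μM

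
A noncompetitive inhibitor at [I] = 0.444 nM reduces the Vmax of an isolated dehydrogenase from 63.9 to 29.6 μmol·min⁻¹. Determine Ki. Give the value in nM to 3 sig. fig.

Noncompetitive: Vmax,app = Vmax/α with α = 1 + [I]/Ki.
α = Vmax/Vmax,app = 63.9/29.6 = 2.159.
Since α = 1 + [I]/Ki, [I]/Ki = 2.159 − 1 = 1.159 and Ki = 0.444/1.159 = 0.383 nM.

0.383 nM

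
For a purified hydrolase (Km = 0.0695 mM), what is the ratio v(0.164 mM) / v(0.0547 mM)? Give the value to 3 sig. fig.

Since Vmax cancels, v₂/v₁ = [S]₂(Km+[S]₁) / [S]₁(Km+[S]₂).
= 0.164×(0.0695+0.0547) / (0.0547×(0.0695+0.164)) = 0.02037/0.01277 = 1.59.

1.59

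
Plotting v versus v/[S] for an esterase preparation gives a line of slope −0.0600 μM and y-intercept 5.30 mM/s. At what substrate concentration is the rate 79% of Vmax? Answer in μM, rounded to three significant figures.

0.226 μM

The Eadie–Hofstee slope gives Km = 0.0600 μM (slope = −Km).
v/Vmax = [S]/(Km+[S]) = 0.79 ⇒ [S] = Km·0.79/(1−0.79) = 0.0600 × 3.762 = 0.226 μM.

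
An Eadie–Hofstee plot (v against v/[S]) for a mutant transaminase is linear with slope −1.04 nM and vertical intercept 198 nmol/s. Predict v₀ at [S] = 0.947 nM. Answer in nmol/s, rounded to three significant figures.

In the Eadie–Hofstee form v = Vmax − Km·(v/[S]), the slope is −Km and the intercept is Vmax, so Km = 1.04 nM and Vmax = 198 nmol/s.
v = 198 × 0.947/(1.04 + 0.947) = 94.4 nmol/s.

94.4 nmol/s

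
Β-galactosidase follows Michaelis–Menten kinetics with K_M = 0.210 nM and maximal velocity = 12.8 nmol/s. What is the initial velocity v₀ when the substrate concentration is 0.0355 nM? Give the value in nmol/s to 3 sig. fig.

1.85 nmol/s

[S]/(Km+[S]) = 0.0355/0.2455 = 0.1446, the fractional saturation.
v = 0.1446 × Vmax = 0.1446 × 12.8 = 1.85 nmol/s.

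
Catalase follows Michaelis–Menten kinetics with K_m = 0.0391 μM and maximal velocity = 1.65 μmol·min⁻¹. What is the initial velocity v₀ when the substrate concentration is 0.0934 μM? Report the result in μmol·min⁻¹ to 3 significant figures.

v = Vmax·[S]/(Km + [S]) = 1.65 × 0.0934 / (0.0391 + 0.0934)
  = 0.1541 / 0.1325 = 1.16 μmol·min⁻¹.

1.16 μmol·min⁻¹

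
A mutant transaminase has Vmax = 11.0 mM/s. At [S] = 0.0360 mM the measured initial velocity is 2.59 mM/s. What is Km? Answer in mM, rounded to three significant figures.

0.117 mM

v/Vmax = 2.59/11.0 = 0.2355 = [S]/(Km+[S]).
So Km + [S] = [S]/0.2355 = 0.1529 mM, giving Km = 0.1529 − 0.0360 = 0.117 mM.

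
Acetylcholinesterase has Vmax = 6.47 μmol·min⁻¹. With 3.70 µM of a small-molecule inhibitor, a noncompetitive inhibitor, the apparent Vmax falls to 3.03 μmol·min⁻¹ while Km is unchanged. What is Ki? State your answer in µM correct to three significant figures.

3.26 µM

Noncompetitive: Vmax,app = Vmax/α with α = 1 + [I]/Ki.
α = Vmax/Vmax,app = 6.47/3.03 = 2.135.
Since α = 1 + [I]/Ki, [I]/Ki = 2.135 − 1 = 1.135 and Ki = 3.70/1.135 = 3.26 µM.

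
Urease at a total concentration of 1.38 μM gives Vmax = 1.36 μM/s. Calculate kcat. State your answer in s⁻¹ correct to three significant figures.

0.986 s⁻¹

kcat = Vmax/[E]total = 1.36 μM/s / 1.38 μM = 0.986 s⁻¹.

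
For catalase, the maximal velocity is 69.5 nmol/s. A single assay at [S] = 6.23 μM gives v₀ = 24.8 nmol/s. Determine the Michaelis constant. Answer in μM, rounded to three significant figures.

11.2 μM

v/Vmax = 24.8/69.5 = 0.3568 = [S]/(Km+[S]).
So Km + [S] = [S]/0.3568 = 17.46 μM, giving Km = 17.46 − 6.23 = 11.2 μM.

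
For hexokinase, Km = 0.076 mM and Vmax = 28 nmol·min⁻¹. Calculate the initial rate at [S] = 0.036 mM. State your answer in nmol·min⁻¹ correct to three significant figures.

9.00 nmol·min⁻¹

v = Vmax·[S]/(Km + [S]) = 28 × 0.036 / (0.076 + 0.036)
  = 1.008 / 0.1120 = 9.00 nmol·min⁻¹.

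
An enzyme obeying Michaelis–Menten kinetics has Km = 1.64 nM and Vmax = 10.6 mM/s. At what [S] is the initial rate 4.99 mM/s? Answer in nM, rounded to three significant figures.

Rearranging v = Vmax[S]/(Km+[S]) gives [S] = Km·v/(Vmax − v).
[S] = 1.64 × 4.99 / (10.6 − 4.99) = 8.184/5.610 = 1.46 nM.

1.46 nM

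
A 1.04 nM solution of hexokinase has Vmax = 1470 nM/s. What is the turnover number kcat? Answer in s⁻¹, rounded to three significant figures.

1410 s⁻¹

kcat = Vmax/[E]total = 1470 nM/s / 1.04 nM = 1410 s⁻¹.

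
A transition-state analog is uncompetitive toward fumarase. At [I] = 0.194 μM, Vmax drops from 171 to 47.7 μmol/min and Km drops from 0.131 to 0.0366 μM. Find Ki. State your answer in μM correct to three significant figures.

0.0751 μM

Uncompetitive: Vmax,app = Vmax/α (and Km,app = Km/α) with α = 1 + [I]/Ki.
α = Vmax/Vmax,app = 171/47.7 = 3.585.
Since α = 1 + [I]/Ki, [I]/Ki = 3.585 − 1 = 2.585 and Ki = 0.194/2.585 = 0.0751 μM.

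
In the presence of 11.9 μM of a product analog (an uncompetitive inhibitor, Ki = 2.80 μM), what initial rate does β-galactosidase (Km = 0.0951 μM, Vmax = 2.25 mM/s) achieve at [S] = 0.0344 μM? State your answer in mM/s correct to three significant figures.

0.281 mM/s

α = 1 + [I]/Ki = 1 + 11.9/2.80 = 5.250.
For an uncompetitive inhibitor, both parameters are divided by α, giving Vmax/α and Km/α: Km,app = 0.0181 μM, Vmax,app = 0.429 mM/s.
v = Vmax,app·[S]/(Km,app + [S]) = 0.429 × 0.0344/(0.0181 + 0.0344) = 0.281 mM/s.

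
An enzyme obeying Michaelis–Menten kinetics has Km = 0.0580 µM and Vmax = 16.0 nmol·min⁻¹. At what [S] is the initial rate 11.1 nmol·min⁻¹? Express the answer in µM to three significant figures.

0.131 µM

Rearranging v = Vmax[S]/(Km+[S]) gives [S] = Km·v/(Vmax − v).
[S] = 0.0580 × 11.1 / (16.0 − 11.1) = 0.6438/4.900 = 0.131 µM.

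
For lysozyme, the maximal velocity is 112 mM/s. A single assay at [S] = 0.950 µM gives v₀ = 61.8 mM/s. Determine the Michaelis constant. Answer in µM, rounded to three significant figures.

From v = Vmax[S]/(Km+[S]), Km = [S](Vmax − v)/v.
Km = 0.950 × (112 − 61.8) / 61.8 = 47.69/61.8 = 0.772 µM.

0.772 µM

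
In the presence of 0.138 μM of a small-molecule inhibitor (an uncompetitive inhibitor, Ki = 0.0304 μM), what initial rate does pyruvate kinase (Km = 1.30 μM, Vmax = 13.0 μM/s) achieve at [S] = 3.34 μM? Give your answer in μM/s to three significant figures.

α = 1 + [I]/Ki = 1 + 0.138/0.0304 = 5.539.
For an uncompetitive inhibitor, both parameters are divided by α, giving Vmax/α and Km/α: Km,app = 0.235 μM, Vmax,app = 2.35 μM/s.
v = Vmax,app·[S]/(Km,app + [S]) = 2.35 × 3.34/(0.235 + 3.34) = 2.19 μM/s.

2.19 μM/s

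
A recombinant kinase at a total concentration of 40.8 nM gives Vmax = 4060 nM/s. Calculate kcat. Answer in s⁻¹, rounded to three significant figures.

kcat = Vmax/[E]total = 4060 nM/s / 40.8 nM = 99.5 s⁻¹.

99.5 s⁻¹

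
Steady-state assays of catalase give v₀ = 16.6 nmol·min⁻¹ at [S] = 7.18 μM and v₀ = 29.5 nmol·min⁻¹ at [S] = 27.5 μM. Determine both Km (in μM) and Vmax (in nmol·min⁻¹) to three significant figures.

Km = 10.4 μM; Vmax = 40.7 nmol·min⁻¹

From v = Vmax[S]/(Km+[S]), each point gives Vmax = v(Km+[S])/[S].
Equating: 16.6(Km+7.18)/7.18 = 29.5(Km+27.5)/27.5.
2.312·Km + 16.6 = 1.073·Km + 29.5, so (2.312 − 1.073)·Km = 29.5 − 16.6.
Km = 12.90/1.239 = 10.4 μM; then Vmax = 16.6(10.4+7.18)/7.18 = 40.7 nmol·min⁻¹.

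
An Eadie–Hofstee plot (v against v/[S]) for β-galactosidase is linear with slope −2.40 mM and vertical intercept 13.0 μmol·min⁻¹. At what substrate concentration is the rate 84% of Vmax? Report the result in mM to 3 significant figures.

The Eadie–Hofstee slope gives Km = 2.40 mM (slope = −Km).
v/Vmax = [S]/(Km+[S]) = 0.84 ⇒ [S] = Km·0.84/(1−0.84) = 2.40 × 5.250 = 12.6 mM.

12.6 mM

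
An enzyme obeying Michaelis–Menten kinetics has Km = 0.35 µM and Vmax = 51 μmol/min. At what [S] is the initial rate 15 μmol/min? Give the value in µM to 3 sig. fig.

0.146 µM

Rearranging v = Vmax[S]/(Km+[S]) gives [S] = Km·v/(Vmax − v).
[S] = 0.35 × 15 / (51 − 15) = 5.250/36.00 = 0.146 µM.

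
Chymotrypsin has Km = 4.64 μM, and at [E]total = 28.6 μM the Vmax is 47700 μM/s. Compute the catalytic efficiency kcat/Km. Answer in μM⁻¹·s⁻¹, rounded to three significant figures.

359 μM⁻¹·s⁻¹

kcat = Vmax/[E]total = 47700/28.6 = 1670 s⁻¹.
kcat/Km = 1670/4.64 = 359 μM⁻¹·s⁻¹.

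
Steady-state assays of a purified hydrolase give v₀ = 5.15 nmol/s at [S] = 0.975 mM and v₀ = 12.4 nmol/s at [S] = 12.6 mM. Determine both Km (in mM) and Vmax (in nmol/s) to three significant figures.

Km = 1.69 mM; Vmax = 14.1 nmol/s

In reciprocal form, 1/v = (Km/Vmax)·(1/[S]) + 1/Vmax. The two points give (1/[S], 1/v) = (1.026, 0.1942) and (0.07937, 0.08065).
Slope = (0.1942 − 0.08065)/(1.026 − 0.07937) = 0.1200; intercept = 0.1942 − 0.1200×1.026 = 0.07112.
Vmax = 1/intercept = 14.1 nmol/s; Km = slope × Vmax = 0.1200 × 14.1 = 1.69 mM.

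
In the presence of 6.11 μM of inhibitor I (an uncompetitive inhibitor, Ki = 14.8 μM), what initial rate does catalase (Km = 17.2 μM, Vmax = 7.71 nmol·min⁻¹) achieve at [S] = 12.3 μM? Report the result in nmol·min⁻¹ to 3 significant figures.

2.74 nmol·min⁻¹

α = 1 + [I]/Ki = 1 + 6.11/14.8 = 1.413.
For an uncompetitive inhibitor, both parameters are divided by α, giving Vmax/α and Km/α: Km,app = 12.2 μM, Vmax,app = 5.46 nmol·min⁻¹.
v = Vmax,app·[S]/(Km,app + [S]) = 5.46 × 12.3/(12.2 + 12.3) = 2.74 nmol·min⁻¹.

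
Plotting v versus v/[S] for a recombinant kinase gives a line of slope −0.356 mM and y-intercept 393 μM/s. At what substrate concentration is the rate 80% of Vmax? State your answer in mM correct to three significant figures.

The Eadie–Hofstee slope gives Km = 0.356 mM (slope = −Km).
v/Vmax = [S]/(Km+[S]) = 0.8 ⇒ [S] = Km·0.8/(1−0.8) = 0.356 × 4.000 = 1.42 mM.

1.42 mM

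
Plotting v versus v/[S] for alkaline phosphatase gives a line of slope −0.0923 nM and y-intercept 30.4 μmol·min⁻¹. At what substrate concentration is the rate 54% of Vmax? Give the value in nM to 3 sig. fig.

0.108 nM

The Eadie–Hofstee slope gives Km = 0.0923 nM (slope = −Km).
v/Vmax = [S]/(Km+[S]) = 0.54 ⇒ [S] = Km·0.54/(1−0.54) = 0.0923 × 1.174 = 0.108 nM.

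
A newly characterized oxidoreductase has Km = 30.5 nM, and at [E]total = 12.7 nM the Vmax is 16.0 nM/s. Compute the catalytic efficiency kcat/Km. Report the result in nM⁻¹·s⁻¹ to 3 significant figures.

0.0413 nM⁻¹·s⁻¹

kcat = Vmax/[E]total = 16.0/12.7 = 1.26 s⁻¹.
kcat/Km = 1.26/30.5 = 0.0413 nM⁻¹·s⁻¹.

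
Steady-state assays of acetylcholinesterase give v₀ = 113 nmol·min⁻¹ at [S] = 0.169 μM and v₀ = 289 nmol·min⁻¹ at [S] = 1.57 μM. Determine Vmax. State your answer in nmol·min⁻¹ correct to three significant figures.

356 nmol·min⁻¹

In reciprocal form, 1/v = (Km/Vmax)·(1/[S]) + 1/Vmax. The two points give (1/[S], 1/v) = (5.917, 0.008850) and (0.6369, 0.003460).
Slope = (0.008850 − 0.003460)/(5.917 − 0.6369) = 0.001021; intercept = 0.008850 − 0.001021×5.917 = 0.002810.
Vmax = 1/intercept = 356 nmol·min⁻¹; Km = slope × Vmax = 0.001021 × 356 = 0.363 μM.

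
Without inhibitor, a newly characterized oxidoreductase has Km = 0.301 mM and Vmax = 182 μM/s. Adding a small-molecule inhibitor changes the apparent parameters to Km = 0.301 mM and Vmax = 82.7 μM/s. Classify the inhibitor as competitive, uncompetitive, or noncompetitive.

noncompetitive

Vmax decreases (182 → 82.7 μM/s) while Km is unchanged — pure noncompetitive inhibition.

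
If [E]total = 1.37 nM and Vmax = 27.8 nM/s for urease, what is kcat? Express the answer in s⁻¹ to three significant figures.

kcat = Vmax/[E]total = 27.8 nM/s / 1.37 nM = 20.3 s⁻¹.

20.3 s⁻¹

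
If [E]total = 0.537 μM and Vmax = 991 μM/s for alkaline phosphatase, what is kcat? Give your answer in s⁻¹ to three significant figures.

1850 s⁻¹

kcat = Vmax/[E]total = 991 μM/s / 0.537 μM = 1850 s⁻¹.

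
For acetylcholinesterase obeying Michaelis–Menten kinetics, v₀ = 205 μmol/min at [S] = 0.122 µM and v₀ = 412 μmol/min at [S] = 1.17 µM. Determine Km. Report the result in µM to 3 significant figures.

In reciprocal form, 1/v = (Km/Vmax)·(1/[S]) + 1/Vmax. The two points give (1/[S], 1/v) = (8.197, 0.004878) and (0.8547, 0.002427).
Slope = (0.004878 − 0.002427)/(8.197 − 0.8547) = 0.0003338; intercept = 0.004878 − 0.0003338×8.197 = 0.002142.
Vmax = 1/intercept = 467 μmol/min; Km = slope × Vmax = 0.0003338 × 467 = 0.156 µM.

0.156 µM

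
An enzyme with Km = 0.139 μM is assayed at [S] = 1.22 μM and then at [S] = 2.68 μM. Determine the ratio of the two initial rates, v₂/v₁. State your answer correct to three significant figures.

1.06

Since Vmax cancels, v₂/v₁ = [S]₂(Km+[S]₁) / [S]₁(Km+[S]₂).
= 2.68×(0.139+1.22) / (1.22×(0.139+2.68)) = 3.642/3.439 = 1.06.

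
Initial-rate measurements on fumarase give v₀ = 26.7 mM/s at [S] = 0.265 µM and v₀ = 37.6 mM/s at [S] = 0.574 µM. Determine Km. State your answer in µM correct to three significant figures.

0.309 µM

From v = Vmax[S]/(Km+[S]), each point gives Vmax = v(Km+[S])/[S].
Equating: 26.7(Km+0.265)/0.265 = 37.6(Km+0.574)/0.574.
100.8·Km + 26.7 = 65.51·Km + 37.6, so (100.8 − 65.51)·Km = 37.6 − 26.7.
Km = 10.90/35.25 = 0.309 µM; then Vmax = 26.7(0.309+0.265)/0.265 = 57.9 mM/s.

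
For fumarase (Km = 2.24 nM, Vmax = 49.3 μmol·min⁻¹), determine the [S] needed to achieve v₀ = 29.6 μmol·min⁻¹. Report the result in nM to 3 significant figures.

The required fractional saturation is v/Vmax = 29.6/49.3 = 0.6004.
Then [S]/(Km+[S]) = 0.6004 ⇒ [S] = 2.24 × 0.6004/(1 − 0.6004) = 3.37 nM.

3.37 nM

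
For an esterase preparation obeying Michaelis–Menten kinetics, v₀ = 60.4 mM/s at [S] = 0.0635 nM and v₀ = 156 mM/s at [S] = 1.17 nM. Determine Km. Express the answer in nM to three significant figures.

In reciprocal form, 1/v = (Km/Vmax)·(1/[S]) + 1/Vmax. The two points give (1/[S], 1/v) = (15.75, 0.01656) and (0.8547, 0.006410).
Slope = (0.01656 − 0.006410)/(15.75 − 0.8547) = 0.0006812; intercept = 0.01656 − 0.0006812×15.75 = 0.005828.
Vmax = 1/intercept = 172 mM/s; Km = slope × Vmax = 0.0006812 × 172 = 0.117 nM.

0.117 nM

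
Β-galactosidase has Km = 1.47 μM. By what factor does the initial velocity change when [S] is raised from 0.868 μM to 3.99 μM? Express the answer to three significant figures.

Since Vmax cancels, v₂/v₁ = [S]₂(Km+[S]₁) / [S]₁(Km+[S]₂).
= 3.99×(1.47+0.868) / (0.868×(1.47+3.99)) = 9.329/4.739 = 1.97.

1.97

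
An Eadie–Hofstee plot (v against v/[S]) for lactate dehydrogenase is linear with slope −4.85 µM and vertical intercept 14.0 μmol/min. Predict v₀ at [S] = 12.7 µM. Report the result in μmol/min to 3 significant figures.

10.1 μmol/min

In the Eadie–Hofstee form v = Vmax − Km·(v/[S]), the slope is −Km and the intercept is Vmax, so Km = 4.85 µM and Vmax = 14.0 μmol/min.
v = 14.0 × 12.7/(4.85 + 12.7) = 10.1 μmol/min.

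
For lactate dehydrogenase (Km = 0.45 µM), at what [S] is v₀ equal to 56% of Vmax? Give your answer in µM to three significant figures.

v/Vmax = [S]/(Km+[S]) = 0.56, so [S] = Km·0.56/(1 − 0.56) = 0.45 × 1.273.
[S] = 0.573 µM.

0.573 µM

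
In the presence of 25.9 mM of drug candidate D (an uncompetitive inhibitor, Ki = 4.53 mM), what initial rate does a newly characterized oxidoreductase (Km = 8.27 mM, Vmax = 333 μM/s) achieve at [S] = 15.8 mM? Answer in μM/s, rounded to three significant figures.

With α = 1 + [I]/Ki = 1 + 25.9/4.53 = 6.717, the uncompetitive rate law is v = (Vmax/α)·[S] / (Km/α + [S]).
v = (333/6.717)×15.8 / (8.27/6.717 + 15.8) = 783.2/17.03 = 46.0 μM/s.

46.0 μM/s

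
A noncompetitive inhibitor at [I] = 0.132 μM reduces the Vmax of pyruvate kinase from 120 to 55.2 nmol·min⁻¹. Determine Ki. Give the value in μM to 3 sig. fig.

0.112 μM

Noncompetitive: Vmax,app = Vmax/α with α = 1 + [I]/Ki.
α = Vmax/Vmax,app = 120/55.2 = 2.174.
Ki = [I]/(α − 1) = 0.132/1.174 = 0.112 μM.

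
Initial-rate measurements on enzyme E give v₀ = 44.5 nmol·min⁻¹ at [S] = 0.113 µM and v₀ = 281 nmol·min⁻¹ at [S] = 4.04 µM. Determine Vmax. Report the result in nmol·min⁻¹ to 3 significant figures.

From v = Vmax[S]/(Km+[S]), each point gives Vmax = v(Km+[S])/[S].
Equating: 44.5(Km+0.113)/0.113 = 281(Km+4.04)/4.04.
393.8·Km + 44.5 = 69.55·Km + 281, so (393.8 − 69.55)·Km = 281 − 44.5.
Km = 236.5/324.3 = 0.729 µM; then Vmax = 44.5(0.729+0.113)/0.113 = 332 nmol·min⁻¹.

332 nmol·min⁻¹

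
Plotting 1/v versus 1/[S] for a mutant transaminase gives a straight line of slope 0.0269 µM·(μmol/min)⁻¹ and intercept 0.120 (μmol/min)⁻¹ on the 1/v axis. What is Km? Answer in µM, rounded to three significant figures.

0.224 µM

y-intercept = 1/Vmax ⇒ Vmax = 8.33 μmol/min; slope = Km/Vmax ⇒ Km = slope × Vmax.
Km = 0.0269 × 8.33 = 0.224 µM.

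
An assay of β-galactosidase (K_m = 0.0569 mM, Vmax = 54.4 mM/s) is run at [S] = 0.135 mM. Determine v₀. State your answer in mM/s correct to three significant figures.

[S]/(Km+[S]) = 0.135/0.1919 = 0.7035, the fractional saturation.
v = 0.7035 × Vmax = 0.7035 × 54.4 = 38.3 mM/s.

38.3 mM/s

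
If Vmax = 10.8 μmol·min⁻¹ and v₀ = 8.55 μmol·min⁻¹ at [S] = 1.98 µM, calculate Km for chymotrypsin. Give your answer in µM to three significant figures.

0.521 µM

v/Vmax = 8.55/10.8 = 0.7917 = [S]/(Km+[S]).
So Km + [S] = [S]/0.7917 = 2.501 µM, giving Km = 2.501 − 1.98 = 0.521 µM.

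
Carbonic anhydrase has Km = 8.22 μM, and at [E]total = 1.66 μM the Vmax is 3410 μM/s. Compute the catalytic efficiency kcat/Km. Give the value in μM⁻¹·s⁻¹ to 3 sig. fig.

250 μM⁻¹·s⁻¹

kcat = Vmax/[E]total = 3410/1.66 = 2050 s⁻¹.
kcat/Km = 2050/8.22 = 250 μM⁻¹·s⁻¹.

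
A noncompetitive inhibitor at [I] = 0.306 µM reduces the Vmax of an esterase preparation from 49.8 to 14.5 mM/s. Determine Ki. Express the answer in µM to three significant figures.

0.126 µM

Noncompetitive: Vmax,app = Vmax/α with α = 1 + [I]/Ki.
α = Vmax/Vmax,app = 49.8/14.5 = 3.434.
Ki = [I]/(α − 1) = 0.306/2.434 = 0.126 µM.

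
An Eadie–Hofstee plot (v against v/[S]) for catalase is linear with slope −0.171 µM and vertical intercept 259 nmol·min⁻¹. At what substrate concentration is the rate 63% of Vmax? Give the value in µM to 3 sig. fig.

The Eadie–Hofstee slope gives Km = 0.171 µM (slope = −Km).
v/Vmax = [S]/(Km+[S]) = 0.63 ⇒ [S] = Km·0.63/(1−0.63) = 0.171 × 1.703 = 0.291 µM.

0.291 µM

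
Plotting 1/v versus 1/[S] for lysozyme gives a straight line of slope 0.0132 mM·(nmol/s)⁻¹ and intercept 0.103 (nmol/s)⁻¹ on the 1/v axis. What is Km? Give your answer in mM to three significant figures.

0.128 mM

y-intercept = 1/Vmax ⇒ Vmax = 9.71 nmol/s; slope = Km/Vmax ⇒ Km = slope × Vmax.
Km = 0.0132 × 9.71 = 0.128 mM.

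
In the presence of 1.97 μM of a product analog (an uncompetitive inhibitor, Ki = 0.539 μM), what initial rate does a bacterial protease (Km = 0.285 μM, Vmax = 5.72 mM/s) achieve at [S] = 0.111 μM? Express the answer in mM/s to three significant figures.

0.792 mM/s

α = 1 + [I]/Ki = 1 + 1.97/0.539 = 4.655.
For an uncompetitive inhibitor, both parameters are divided by α, giving Vmax/α and Km/α: Km,app = 0.0612 μM, Vmax,app = 1.23 mM/s.
v = Vmax,app·[S]/(Km,app + [S]) = 1.23 × 0.111/(0.0612 + 0.111) = 0.792 mM/s.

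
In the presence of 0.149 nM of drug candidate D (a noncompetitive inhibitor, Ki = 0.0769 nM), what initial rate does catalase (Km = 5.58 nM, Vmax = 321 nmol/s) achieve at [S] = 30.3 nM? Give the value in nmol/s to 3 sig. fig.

α = 1 + [I]/Ki = 1 + 0.149/0.0769 = 2.938.
For a noncompetitive inhibitor, Vmax is reduced to Vmax/α while Km is unchanged: Km,app = 5.58 nM, Vmax,app = 109 nmol/s.
v = Vmax,app·[S]/(Km,app + [S]) = 109 × 30.3/(5.58 + 30.3) = 92.3 nmol/s.

92.3 nmol/s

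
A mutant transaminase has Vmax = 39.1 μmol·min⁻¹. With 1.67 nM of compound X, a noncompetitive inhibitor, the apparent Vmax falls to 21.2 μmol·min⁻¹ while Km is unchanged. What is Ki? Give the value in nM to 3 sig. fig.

1.98 nM

Noncompetitive: Vmax,app = Vmax/α with α = 1 + [I]/Ki.
α = Vmax/Vmax,app = 39.1/21.2 = 1.844.
Ki = [I]/(α − 1) = 1.67/0.8443 = 1.98 nM.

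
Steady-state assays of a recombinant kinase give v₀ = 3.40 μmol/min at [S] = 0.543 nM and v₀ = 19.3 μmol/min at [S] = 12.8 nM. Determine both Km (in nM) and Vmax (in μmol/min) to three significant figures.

Km = 3.34 nM; Vmax = 24.3 μmol/min

In reciprocal form, 1/v = (Km/Vmax)·(1/[S]) + 1/Vmax. The two points give (1/[S], 1/v) = (1.842, 0.2941) and (0.07812, 0.05181).
Slope = (0.2941 − 0.05181)/(1.842 − 0.07812) = 0.1374; intercept = 0.2941 − 0.1374×1.842 = 0.04108.
Vmax = 1/intercept = 24.3 μmol/min; Km = slope × Vmax = 0.1374 × 24.3 = 3.34 nM.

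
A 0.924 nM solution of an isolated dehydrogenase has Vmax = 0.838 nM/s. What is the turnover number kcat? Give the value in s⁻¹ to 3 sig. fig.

kcat = Vmax/[E]total = 0.838 nM/s / 0.924 nM = 0.907 s⁻¹.

0.907 s⁻¹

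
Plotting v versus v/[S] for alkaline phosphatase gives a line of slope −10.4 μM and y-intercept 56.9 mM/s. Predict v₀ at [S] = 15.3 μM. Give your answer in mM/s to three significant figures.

In the Eadie–Hofstee form v = Vmax − Km·(v/[S]), the slope is −Km and the intercept is Vmax, so Km = 10.4 μM and Vmax = 56.9 mM/s.
v = 56.9 × 15.3/(10.4 + 15.3) = 33.9 mM/s.

33.9 mM/s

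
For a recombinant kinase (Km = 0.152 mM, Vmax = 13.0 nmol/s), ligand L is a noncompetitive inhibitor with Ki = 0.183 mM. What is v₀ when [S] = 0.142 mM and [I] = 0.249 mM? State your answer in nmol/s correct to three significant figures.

2.66 nmol/s

α = 1 + [I]/Ki = 1 + 0.249/0.183 = 2.361.
For a noncompetitive inhibitor, Vmax is reduced to Vmax/α while Km is unchanged: Km,app = 0.152 mM, Vmax,app = 5.51 nmol/s.
v = Vmax,app·[S]/(Km,app + [S]) = 5.51 × 0.142/(0.152 + 0.142) = 2.66 nmol/s.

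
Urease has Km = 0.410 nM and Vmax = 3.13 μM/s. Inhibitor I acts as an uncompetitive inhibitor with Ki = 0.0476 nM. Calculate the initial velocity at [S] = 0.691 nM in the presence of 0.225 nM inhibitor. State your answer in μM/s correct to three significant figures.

α = 1 + [I]/Ki = 1 + 0.225/0.0476 = 5.727.
For an uncompetitive inhibitor, both parameters are divided by α, giving Vmax/α and Km/α: Km,app = 0.0716 nM, Vmax,app = 0.547 μM/s.
v = Vmax,app·[S]/(Km,app + [S]) = 0.547 × 0.691/(0.0716 + 0.691) = 0.495 μM/s.

0.495 μM/s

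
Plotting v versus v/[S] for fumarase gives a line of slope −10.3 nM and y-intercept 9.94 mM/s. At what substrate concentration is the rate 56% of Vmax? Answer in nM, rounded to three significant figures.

13.1 nM

The Eadie–Hofstee slope gives Km = 10.3 nM (slope = −Km).
v/Vmax = [S]/(Km+[S]) = 0.56 ⇒ [S] = Km·0.56/(1−0.56) = 10.3 × 1.273 = 13.1 nM.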